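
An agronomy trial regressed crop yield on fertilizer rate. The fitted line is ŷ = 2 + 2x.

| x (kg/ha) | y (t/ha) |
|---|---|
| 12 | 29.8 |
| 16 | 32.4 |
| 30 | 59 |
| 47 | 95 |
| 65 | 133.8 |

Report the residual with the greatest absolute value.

x=12: ŷ = 2 + 2·12 = 26; e = 29.8 − 26 = 3.8
x=16: ŷ = 2 + 2·16 = 34; e = 32.4 − 34 = -1.6
x=30: ŷ = 2 + 2·30 = 62; e = 59 − 62 = -3
x=47: ŷ = 2 + 2·47 = 96; e = 95 − 96 = -1
x=65: ŷ = 2 + 2·65 = 132; e = 133.8 − 132 = 1.8
Largest |e| is 3.8 at x = 12, residual 3.8.

e = 3.8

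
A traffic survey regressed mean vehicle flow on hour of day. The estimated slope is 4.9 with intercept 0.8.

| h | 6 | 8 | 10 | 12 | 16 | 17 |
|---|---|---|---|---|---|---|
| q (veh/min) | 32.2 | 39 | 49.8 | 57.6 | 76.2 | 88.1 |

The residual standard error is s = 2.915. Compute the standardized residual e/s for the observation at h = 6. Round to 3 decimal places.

ŷ = 0.8 + 4.9·6 = 30.2
e = 32.2 − 30.2 = 2
e/s = 2 / 2.915 = 0.686

0.686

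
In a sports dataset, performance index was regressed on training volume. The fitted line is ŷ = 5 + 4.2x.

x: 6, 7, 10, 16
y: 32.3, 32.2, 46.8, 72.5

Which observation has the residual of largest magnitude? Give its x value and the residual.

x = 7, r = -2.2

x=6: ŷ = 5 + 4.2·6 = 30.2; r = 32.3 − 30.2 = 2.1
x=7: ŷ = 5 + 4.2·7 = 34.4; r = 32.2 − 34.4 = -2.2
x=10: ŷ = 5 + 4.2·10 = 47; r = 46.8 − 47 = -0.2
x=16: ŷ = 5 + 4.2·16 = 72.2; r = 72.5 − 72.2 = 0.3
Largest |r| is 2.2 at x = 7, residual -2.2.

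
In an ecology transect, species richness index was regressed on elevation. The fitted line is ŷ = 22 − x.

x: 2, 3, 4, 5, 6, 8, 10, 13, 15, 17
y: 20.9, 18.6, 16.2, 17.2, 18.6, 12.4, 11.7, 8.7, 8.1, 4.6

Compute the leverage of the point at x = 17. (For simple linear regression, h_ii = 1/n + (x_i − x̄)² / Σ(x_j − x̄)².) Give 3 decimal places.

x̄ = (2 + 3 + 4 + 5 + 6 + 8 + 10 + 13 + 15 + 17)/10 = 8.3
Σ(x − x̄)² = 39.69 + 28.09 + 18.49 + 10.89 + 5.29 + 0.09 + 2.89 + 22.09 + 44.89 + 75.69 = 248.1
h = 1/10 + (8.7)²/248.1 = 0.1 + 0.305079 = 0.405

h = 0.405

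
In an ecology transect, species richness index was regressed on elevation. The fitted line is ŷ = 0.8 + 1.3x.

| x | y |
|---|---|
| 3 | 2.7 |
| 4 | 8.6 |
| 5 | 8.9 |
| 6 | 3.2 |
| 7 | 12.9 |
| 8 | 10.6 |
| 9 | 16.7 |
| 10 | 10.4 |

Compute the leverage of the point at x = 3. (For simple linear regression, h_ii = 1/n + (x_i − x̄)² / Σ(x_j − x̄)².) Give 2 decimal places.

x̄ = (3 + 4 + 5 + 6 + 7 + 8 + 9 + 10)/8 = 6.5
Σ(x − x̄)² = 12.25 + 6.25 + 2.25 + 0.25 + 0.25 + 2.25 + 6.25 + 12.25 = 42
h = 1/8 + (-3.5)²/42 = 0.125 + 0.291667 = 0.42

h = 0.42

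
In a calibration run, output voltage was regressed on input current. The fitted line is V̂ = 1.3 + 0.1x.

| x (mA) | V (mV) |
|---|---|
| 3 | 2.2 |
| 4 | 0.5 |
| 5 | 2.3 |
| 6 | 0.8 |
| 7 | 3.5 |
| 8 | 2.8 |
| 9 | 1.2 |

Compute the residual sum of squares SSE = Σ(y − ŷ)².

SSE = 7

x=3: V̂ = 1.3 + 0.1·3 = 1.6; r = 2.2 − 1.6 = 0.6
x=4: V̂ = 1.3 + 0.1·4 = 1.7; r = 0.5 − 1.7 = -1.2
x=5: V̂ = 1.3 + 0.1·5 = 1.8; r = 2.3 − 1.8 = 0.5
x=6: V̂ = 1.3 + 0.1·6 = 1.9; r = 0.8 − 1.9 = -1.1
x=7: V̂ = 1.3 + 0.1·7 = 2; r = 3.5 − 2 = 1.5
x=8: V̂ = 1.3 + 0.1·8 = 2.1; r = 2.8 − 2.1 = 0.7
x=9: V̂ = 1.3 + 0.1·9 = 2.2; r = 1.2 − 2.2 = -1
SSE = 0.36 + 1.44 + 0.25 + 1.21 + 2.25 + 0.49 + 1 = 7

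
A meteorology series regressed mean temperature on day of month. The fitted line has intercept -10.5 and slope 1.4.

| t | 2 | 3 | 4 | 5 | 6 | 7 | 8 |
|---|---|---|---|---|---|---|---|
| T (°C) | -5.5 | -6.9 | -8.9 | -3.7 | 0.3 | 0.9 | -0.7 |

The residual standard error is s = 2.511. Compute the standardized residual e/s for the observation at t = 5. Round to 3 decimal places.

ŷ = -10.5 + 1.4·5 = -3.5
e = -3.7 − (-3.5) = -0.2
e/s = -0.2 / 2.511 = -0.080

-0.080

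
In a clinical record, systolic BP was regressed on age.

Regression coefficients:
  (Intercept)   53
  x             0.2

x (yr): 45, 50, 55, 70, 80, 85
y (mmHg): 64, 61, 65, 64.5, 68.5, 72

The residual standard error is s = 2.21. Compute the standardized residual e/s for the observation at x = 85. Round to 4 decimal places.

0.9050

ŷ = 53 + 0.2·85 = 70
e = 72 − 70 = 2
e/s = 2 / 2.21 = 0.9050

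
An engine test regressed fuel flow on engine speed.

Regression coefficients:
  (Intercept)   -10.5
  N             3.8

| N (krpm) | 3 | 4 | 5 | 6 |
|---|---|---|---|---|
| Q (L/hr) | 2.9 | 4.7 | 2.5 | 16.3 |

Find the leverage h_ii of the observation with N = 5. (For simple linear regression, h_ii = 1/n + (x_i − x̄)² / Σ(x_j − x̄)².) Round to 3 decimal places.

h = 0.300

N̄ = (3 + 4 + 5 + 6)/4 = 4.5
Σ(N − N̄)² = 2.25 + 0.25 + 0.25 + 2.25 = 5
h = 1/4 + (0.5)²/5 = 0.25 + 0.05 = 0.300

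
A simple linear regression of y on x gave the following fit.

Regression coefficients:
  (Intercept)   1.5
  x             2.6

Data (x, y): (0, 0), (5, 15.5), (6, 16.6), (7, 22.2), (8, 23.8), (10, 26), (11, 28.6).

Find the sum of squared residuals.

SSE = 16.5

x=0: ŷ = 1.5 + 2.6·0 = 1.5; e = 0 − 1.5 = -1.5
x=5: ŷ = 1.5 + 2.6·5 = 14.5; e = 15.5 − 14.5 = 1
x=6: ŷ = 1.5 + 2.6·6 = 17.1; e = 16.6 − 17.1 = -0.5
x=7: ŷ = 1.5 + 2.6·7 = 19.7; e = 22.2 − 19.7 = 2.5
x=8: ŷ = 1.5 + 2.6·8 = 22.3; e = 23.8 − 22.3 = 1.5
x=10: ŷ = 1.5 + 2.6·10 = 27.5; e = 26 − 27.5 = -1.5
x=11: ŷ = 1.5 + 2.6·11 = 30.1; e = 28.6 − 30.1 = -1.5
SSE = 2.25 + 1 + 0.25 + 6.25 + 2.25 + 2.25 + 2.25 = 16.5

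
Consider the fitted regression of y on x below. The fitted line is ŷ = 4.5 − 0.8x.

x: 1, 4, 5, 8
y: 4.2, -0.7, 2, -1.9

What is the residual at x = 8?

e = 0

ŷ = 4.5 − 0.8·8 = -1.9
e = -1.9 − (-1.9) = 0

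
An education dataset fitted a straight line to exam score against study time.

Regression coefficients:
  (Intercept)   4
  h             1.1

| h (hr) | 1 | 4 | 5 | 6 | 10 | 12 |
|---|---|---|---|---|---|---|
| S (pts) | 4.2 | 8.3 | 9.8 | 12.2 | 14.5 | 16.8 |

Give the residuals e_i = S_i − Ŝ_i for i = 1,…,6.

-0.9, -0.1, 0.3, 1.6, -0.5, -0.4

h=1: Ŝ = 4 + 1.1·1 = 5.1; e = 4.2 − 5.1 = -0.9
h=4: Ŝ = 4 + 1.1·4 = 8.4; e = 8.3 − 8.4 = -0.1
h=5: Ŝ = 4 + 1.1·5 = 9.5; e = 9.8 − 9.5 = 0.3
h=6: Ŝ = 4 + 1.1·6 = 10.6; e = 12.2 − 10.6 = 1.6
h=10: Ŝ = 4 + 1.1·10 = 15; e = 14.5 − 15 = -0.5
h=12: Ŝ = 4 + 1.1·12 = 17.2; e = 16.8 − 17.2 = -0.4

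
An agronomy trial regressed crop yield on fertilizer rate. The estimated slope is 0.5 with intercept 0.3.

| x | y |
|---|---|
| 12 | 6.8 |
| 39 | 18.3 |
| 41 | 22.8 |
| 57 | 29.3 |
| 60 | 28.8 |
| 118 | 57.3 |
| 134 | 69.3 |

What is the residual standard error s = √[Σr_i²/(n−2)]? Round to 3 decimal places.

x=12: ŷ = 0.3 + 0.5·12 = 6.3; r = 6.8 − 6.3 = 0.5
x=39: ŷ = 0.3 + 0.5·39 = 19.8; r = 18.3 − 19.8 = -1.5
x=41: ŷ = 0.3 + 0.5·41 = 20.8; r = 22.8 − 20.8 = 2
x=57: ŷ = 0.3 + 0.5·57 = 28.8; r = 29.3 − 28.8 = 0.5
x=60: ŷ = 0.3 + 0.5·60 = 30.3; r = 28.8 − 30.3 = -1.5
x=118: ŷ = 0.3 + 0.5·118 = 59.3; r = 57.3 − 59.3 = -2
x=134: ŷ = 0.3 + 0.5·134 = 67.3; r = 69.3 − 67.3 = 2
SSE = 0.25 + 2.25 + 4 + 0.25 + 2.25 + 4 + 4 = 17
s = √(17/5) = √3.4 ≈ 1.844

s = 1.844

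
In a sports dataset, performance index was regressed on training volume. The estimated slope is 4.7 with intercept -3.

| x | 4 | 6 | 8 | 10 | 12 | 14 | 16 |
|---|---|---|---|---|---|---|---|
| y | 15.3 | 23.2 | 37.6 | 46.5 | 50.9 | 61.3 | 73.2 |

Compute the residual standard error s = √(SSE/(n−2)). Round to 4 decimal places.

s = 2.4083

x=4: ŷ = -3 + 4.7·4 = 15.8; e = 15.3 − 15.8 = -0.5
x=6: ŷ = -3 + 4.7·6 = 25.2; e = 23.2 − 25.2 = -2
x=8: ŷ = -3 + 4.7·8 = 34.6; e = 37.6 − 34.6 = 3
x=10: ŷ = -3 + 4.7·10 = 44; e = 46.5 − 44 = 2.5
x=12: ŷ = -3 + 4.7·12 = 53.4; e = 50.9 − 53.4 = -2.5
x=14: ŷ = -3 + 4.7·14 = 62.8; e = 61.3 − 62.8 = -1.5
x=16: ŷ = -3 + 4.7·16 = 72.2; e = 73.2 − 72.2 = 1
SSE = 0.25 + 4 + 9 + 6.25 + 6.25 + 2.25 + 1 = 29
s = √(29/5) = √5.8 ≈ 2.4083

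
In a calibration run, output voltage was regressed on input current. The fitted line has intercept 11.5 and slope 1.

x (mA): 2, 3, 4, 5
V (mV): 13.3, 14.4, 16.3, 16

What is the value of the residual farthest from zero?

r = 0.8

x=2: V̂ = 11.5 + 2 = 13.5; r = 13.3 − 13.5 = -0.2
x=3: V̂ = 11.5 + 3 = 14.5; r = 14.4 − 14.5 = -0.1
x=4: V̂ = 11.5 + 4 = 15.5; r = 16.3 − 15.5 = 0.8
x=5: V̂ = 11.5 + 5 = 16.5; r = 16 − 16.5 = -0.5
Largest |r| is 0.8 at x = 4, residual 0.8.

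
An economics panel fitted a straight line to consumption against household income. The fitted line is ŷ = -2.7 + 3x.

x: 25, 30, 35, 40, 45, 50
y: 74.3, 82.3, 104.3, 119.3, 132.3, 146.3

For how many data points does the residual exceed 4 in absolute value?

1

x=25: ŷ = -2.7 + 3·25 = 72.3; e = 74.3 − 72.3 = 2
x=30: ŷ = -2.7 + 3·30 = 87.3; e = 82.3 − 87.3 = -5
x=35: ŷ = -2.7 + 3·35 = 102.3; e = 104.3 − 102.3 = 2
x=40: ŷ = -2.7 + 3·40 = 117.3; e = 119.3 − 117.3 = 2
x=45: ŷ = -2.7 + 3·45 = 132.3; e = 132.3 − 132.3 = 0
x=50: ŷ = -2.7 + 3·50 = 147.3; e = 146.3 − 147.3 = -1
|e| > 4: x=30 (|e|=5) → 1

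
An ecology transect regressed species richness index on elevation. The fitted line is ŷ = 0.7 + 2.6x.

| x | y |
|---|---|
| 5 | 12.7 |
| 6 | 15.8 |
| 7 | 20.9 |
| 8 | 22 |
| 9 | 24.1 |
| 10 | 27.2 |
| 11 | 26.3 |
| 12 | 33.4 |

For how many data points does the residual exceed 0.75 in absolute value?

4

x=5: ŷ = 0.7 + 2.6·5 = 13.7; r = 12.7 − 13.7 = -1
x=6: ŷ = 0.7 + 2.6·6 = 16.3; r = 15.8 − 16.3 = -0.5
x=7: ŷ = 0.7 + 2.6·7 = 18.9; r = 20.9 − 18.9 = 2
x=8: ŷ = 0.7 + 2.6·8 = 21.5; r = 22 − 21.5 = 0.5
x=9: ŷ = 0.7 + 2.6·9 = 24.1; r = 24.1 − 24.1 = 0
x=10: ŷ = 0.7 + 2.6·10 = 26.7; r = 27.2 − 26.7 = 0.5
x=11: ŷ = 0.7 + 2.6·11 = 29.3; r = 26.3 − 29.3 = -3
x=12: ŷ = 0.7 + 2.6·12 = 31.9; r = 33.4 − 31.9 = 1.5
|r| > 0.75: x=5 (|r|=1), x=7 (|r|=2), x=11 (|r|=3), x=12 (|r|=1.5) → 4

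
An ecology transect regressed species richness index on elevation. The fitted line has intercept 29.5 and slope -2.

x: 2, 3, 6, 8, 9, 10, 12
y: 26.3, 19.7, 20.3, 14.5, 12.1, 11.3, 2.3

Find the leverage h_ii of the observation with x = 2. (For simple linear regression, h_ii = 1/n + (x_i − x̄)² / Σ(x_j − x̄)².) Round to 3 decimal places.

h = 0.470

x̄ = (2 + 3 + 6 + 8 + 9 + 10 + 12)/7 = 7.14286
Σ(x − x̄)² = 26.449 + 17.1633 + 1.30612 + 0.734694 + 3.44898 + 8.16327 + 23.5918 = 80.8571
h = 1/7 + (-5.14286)²/80.8571 = 0.142857 + 0.327108 = 0.470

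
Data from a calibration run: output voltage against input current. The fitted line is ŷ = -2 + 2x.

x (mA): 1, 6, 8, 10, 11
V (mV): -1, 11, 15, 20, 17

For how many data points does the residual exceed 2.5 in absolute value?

x=1: ŷ = -2 + 2·1 = 0; e = -1 − 0 = -1
x=6: ŷ = -2 + 2·6 = 10; e = 11 − 10 = 1
x=8: ŷ = -2 + 2·8 = 14; e = 15 − 14 = 1
x=10: ŷ = -2 + 2·10 = 18; e = 20 − 18 = 2
x=11: ŷ = -2 + 2·11 = 20; e = 17 − 20 = -3
|e| > 2.5: x=11 (|e|=3) → 1

1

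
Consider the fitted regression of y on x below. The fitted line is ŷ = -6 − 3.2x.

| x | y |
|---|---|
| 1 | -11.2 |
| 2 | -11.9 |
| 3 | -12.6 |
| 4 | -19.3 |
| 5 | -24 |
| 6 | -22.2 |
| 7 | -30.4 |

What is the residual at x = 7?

e = -2

ŷ = -6 − 3.2·7 = -28.4
e = -30.4 − (-28.4) = -2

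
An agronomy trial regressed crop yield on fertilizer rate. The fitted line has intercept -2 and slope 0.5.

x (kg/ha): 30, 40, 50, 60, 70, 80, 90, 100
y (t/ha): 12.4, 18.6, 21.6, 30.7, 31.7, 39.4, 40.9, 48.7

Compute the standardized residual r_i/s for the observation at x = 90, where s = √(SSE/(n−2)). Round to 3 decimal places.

x=30: ŷ = -2 + 0.5·30 = 13; r = 12.4 − 13 = -0.6
x=40: ŷ = -2 + 0.5·40 = 18; r = 18.6 − 18 = 0.6
x=50: ŷ = -2 + 0.5·50 = 23; r = 21.6 − 23 = -1.4
x=60: ŷ = -2 + 0.5·60 = 28; r = 30.7 − 28 = 2.7
x=70: ŷ = -2 + 0.5·70 = 33; r = 31.7 − 33 = -1.3
x=80: ŷ = -2 + 0.5·80 = 38; r = 39.4 − 38 = 1.4
x=90: ŷ = -2 + 0.5·90 = 43; r = 40.9 − 43 = -2.1
x=100: ŷ = -2 + 0.5·100 = 48; r = 48.7 − 48 = 0.7
SSE = 0.36 + 0.36 + 1.96 + 7.29 + 1.69 + 1.96 + 4.41 + 0.49 = 18.52
s = √(18.52/6) = 1.75689
r/s = -2.1 / 1.75689 = -1.195

-1.195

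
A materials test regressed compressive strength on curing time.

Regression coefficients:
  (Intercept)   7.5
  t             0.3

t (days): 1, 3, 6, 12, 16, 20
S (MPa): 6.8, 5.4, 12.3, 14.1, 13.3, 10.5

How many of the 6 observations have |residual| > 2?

4

t=1: Ŝ = 7.5 + 0.3·1 = 7.8; e = 6.8 − 7.8 = -1
t=3: Ŝ = 7.5 + 0.3·3 = 8.4; e = 5.4 − 8.4 = -3
t=6: Ŝ = 7.5 + 0.3·6 = 9.3; e = 12.3 − 9.3 = 3
t=12: Ŝ = 7.5 + 0.3·12 = 11.1; e = 14.1 − 11.1 = 3
t=16: Ŝ = 7.5 + 0.3·16 = 12.3; e = 13.3 − 12.3 = 1
t=20: Ŝ = 7.5 + 0.3·20 = 13.5; e = 10.5 − 13.5 = -3
|e| > 2: t=3 (|e|=3), t=6 (|e|=3), t=12 (|e|=3), t=20 (|e|=3) → 4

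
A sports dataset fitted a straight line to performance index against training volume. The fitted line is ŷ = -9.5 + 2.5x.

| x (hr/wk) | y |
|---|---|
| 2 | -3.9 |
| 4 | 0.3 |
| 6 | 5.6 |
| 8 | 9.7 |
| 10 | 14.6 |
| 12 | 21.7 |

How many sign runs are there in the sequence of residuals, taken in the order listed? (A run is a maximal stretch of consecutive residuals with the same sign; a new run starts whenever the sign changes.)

5 runs

x=2: ŷ = -9.5 + 2.5·2 = -4.5; e = -3.9 − (-4.5) = 0.6
x=4: ŷ = -9.5 + 2.5·4 = 0.5; e = 0.3 − 0.5 = -0.2
x=6: ŷ = -9.5 + 2.5·6 = 5.5; e = 5.6 − 5.5 = 0.1
x=8: ŷ = -9.5 + 2.5·8 = 10.5; e = 9.7 − 10.5 = -0.8
x=10: ŷ = -9.5 + 2.5·10 = 15.5; e = 14.6 − 15.5 = -0.9
x=12: ŷ = -9.5 + 2.5·12 = 20.5; e = 21.7 − 20.5 = 1.2
Signs: + − + − − +
Runs: +×1, −×1, +×1, −×2, +×1 → 5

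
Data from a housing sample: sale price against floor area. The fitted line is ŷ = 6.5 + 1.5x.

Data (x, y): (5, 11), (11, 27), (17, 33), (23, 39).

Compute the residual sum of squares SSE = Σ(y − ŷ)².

x=5: ŷ = 6.5 + 1.5·5 = 14; r = 11 − 14 = -3
x=11: ŷ = 6.5 + 1.5·11 = 23; r = 27 − 23 = 4
x=17: ŷ = 6.5 + 1.5·17 = 32; r = 33 − 32 = 1
x=23: ŷ = 6.5 + 1.5·23 = 41; r = 39 − 41 = -2
SSE = 9 + 16 + 1 + 4 = 30

SSE = 30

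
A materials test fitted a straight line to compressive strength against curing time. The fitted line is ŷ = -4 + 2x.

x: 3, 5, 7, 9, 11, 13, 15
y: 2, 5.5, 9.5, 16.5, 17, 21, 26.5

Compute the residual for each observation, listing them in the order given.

0, -0.5, -0.5, 2.5, -1, -1, 0.5

x=3: ŷ = -4 + 2·3 = 2; e = 2 − 2 = 0
x=5: ŷ = -4 + 2·5 = 6; e = 5.5 − 6 = -0.5
x=7: ŷ = -4 + 2·7 = 10; e = 9.5 − 10 = -0.5
x=9: ŷ = -4 + 2·9 = 14; e = 16.5 − 14 = 2.5
x=11: ŷ = -4 + 2·11 = 18; e = 17 − 18 = -1
x=13: ŷ = -4 + 2·13 = 22; e = 21 − 22 = -1
x=15: ŷ = -4 + 2·15 = 26; e = 26.5 − 26 = 0.5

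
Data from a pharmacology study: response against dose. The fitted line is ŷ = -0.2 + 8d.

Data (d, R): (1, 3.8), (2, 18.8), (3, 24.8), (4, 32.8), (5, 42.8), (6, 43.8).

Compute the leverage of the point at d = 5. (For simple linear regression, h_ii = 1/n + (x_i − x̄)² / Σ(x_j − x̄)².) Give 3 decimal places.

h = 0.295

d̄ = (1 + 2 + 3 + 4 + 5 + 6)/6 = 3.5
Σ(d − d̄)² = 6.25 + 2.25 + 0.25 + 0.25 + 2.25 + 6.25 = 17.5
h = 1/6 + (1.5)²/17.5 = 0.166667 + 0.128571 = 0.295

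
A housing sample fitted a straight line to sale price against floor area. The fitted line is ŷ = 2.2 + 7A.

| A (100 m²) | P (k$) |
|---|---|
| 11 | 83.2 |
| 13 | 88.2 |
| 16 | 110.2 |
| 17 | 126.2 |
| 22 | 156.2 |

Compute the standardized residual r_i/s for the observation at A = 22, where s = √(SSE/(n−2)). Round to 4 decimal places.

0.0000

A=11: ŷ = 2.2 + 7·11 = 79.2; r = 83.2 − 79.2 = 4
A=13: ŷ = 2.2 + 7·13 = 93.2; r = 88.2 − 93.2 = -5
A=16: ŷ = 2.2 + 7·16 = 114.2; r = 110.2 − 114.2 = -4
A=17: ŷ = 2.2 + 7·17 = 121.2; r = 126.2 − 121.2 = 5
A=22: ŷ = 2.2 + 7·22 = 156.2; r = 156.2 − 156.2 = 0
SSE = 16 + 25 + 16 + 25 + 0 = 82
s = √(82/3) = 5.22813
r/s = 0 / 5.22813 = 0.0000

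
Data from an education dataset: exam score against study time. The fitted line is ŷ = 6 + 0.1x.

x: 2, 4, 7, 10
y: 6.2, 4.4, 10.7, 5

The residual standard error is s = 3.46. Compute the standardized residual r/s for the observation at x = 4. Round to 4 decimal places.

-0.5780

ŷ = 6 + 0.1·4 = 6.4
r = 4.4 − 6.4 = -2
r/s = -2 / 3.46 = -0.5780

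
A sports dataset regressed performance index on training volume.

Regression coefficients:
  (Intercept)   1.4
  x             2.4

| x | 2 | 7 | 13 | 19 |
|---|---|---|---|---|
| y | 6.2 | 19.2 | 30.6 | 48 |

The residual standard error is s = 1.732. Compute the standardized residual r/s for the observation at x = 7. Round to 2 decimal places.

ŷ = 1.4 + 2.4·7 = 18.2
r = 19.2 − 18.2 = 1
r/s = 1 / 1.732 = 0.58

0.58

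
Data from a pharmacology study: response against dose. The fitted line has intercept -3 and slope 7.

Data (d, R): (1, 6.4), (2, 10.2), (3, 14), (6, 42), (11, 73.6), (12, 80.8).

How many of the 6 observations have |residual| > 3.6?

d=1: ŷ = -3 + 7·1 = 4; e = 6.4 − 4 = 2.4
d=2: ŷ = -3 + 7·2 = 11; e = 10.2 − 11 = -0.8
d=3: ŷ = -3 + 7·3 = 18; e = 14 − 18 = -4
d=6: ŷ = -3 + 7·6 = 39; e = 42 − 39 = 3
d=11: ŷ = -3 + 7·11 = 74; e = 73.6 − 74 = -0.4
d=12: ŷ = -3 + 7·12 = 81; e = 80.8 − 81 = -0.2
|e| > 3.6: d=3 (|e|=4) → 1

1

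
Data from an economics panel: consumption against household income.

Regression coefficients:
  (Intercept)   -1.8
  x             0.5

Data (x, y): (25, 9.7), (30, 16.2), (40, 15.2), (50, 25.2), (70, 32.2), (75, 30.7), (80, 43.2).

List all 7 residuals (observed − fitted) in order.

x=25: ŷ = -1.8 + 0.5·25 = 10.7; e = 9.7 − 10.7 = -1
x=30: ŷ = -1.8 + 0.5·30 = 13.2; e = 16.2 − 13.2 = 3
x=40: ŷ = -1.8 + 0.5·40 = 18.2; e = 15.2 − 18.2 = -3
x=50: ŷ = -1.8 + 0.5·50 = 23.2; e = 25.2 − 23.2 = 2
x=70: ŷ = -1.8 + 0.5·70 = 33.2; e = 32.2 − 33.2 = -1
x=75: ŷ = -1.8 + 0.5·75 = 35.7; e = 30.7 − 35.7 = -5
x=80: ŷ = -1.8 + 0.5·80 = 38.2; e = 43.2 − 38.2 = 5

-1, 3, -3, 2, -1, -5, 5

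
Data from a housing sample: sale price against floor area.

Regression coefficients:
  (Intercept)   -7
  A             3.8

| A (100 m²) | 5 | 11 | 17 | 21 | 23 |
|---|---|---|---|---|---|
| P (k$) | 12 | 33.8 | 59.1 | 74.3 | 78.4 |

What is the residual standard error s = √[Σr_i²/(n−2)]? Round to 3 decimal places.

s = 1.780

A=5: ŷ = -7 + 3.8·5 = 12; r = 12 − 12 = 0
A=11: ŷ = -7 + 3.8·11 = 34.8; r = 33.8 − 34.8 = -1
A=17: ŷ = -7 + 3.8·17 = 57.6; r = 59.1 − 57.6 = 1.5
A=21: ŷ = -7 + 3.8·21 = 72.8; r = 74.3 − 72.8 = 1.5
A=23: ŷ = -7 + 3.8·23 = 80.4; r = 78.4 − 80.4 = -2
SSE = 0 + 1 + 2.25 + 2.25 + 4 = 9.5
s = √(9.5/3) = √3.16667 ≈ 1.780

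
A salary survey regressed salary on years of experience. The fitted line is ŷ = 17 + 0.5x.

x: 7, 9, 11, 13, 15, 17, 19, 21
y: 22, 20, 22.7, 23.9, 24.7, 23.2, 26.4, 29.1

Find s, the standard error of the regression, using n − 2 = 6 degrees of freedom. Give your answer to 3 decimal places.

s = 1.449

x=7: ŷ = 17 + 0.5·7 = 20.5; r = 22 − 20.5 = 1.5
x=9: ŷ = 17 + 0.5·9 = 21.5; r = 20 − 21.5 = -1.5
x=11: ŷ = 17 + 0.5·11 = 22.5; r = 22.7 − 22.5 = 0.2
x=13: ŷ = 17 + 0.5·13 = 23.5; r = 23.9 − 23.5 = 0.4
x=15: ŷ = 17 + 0.5·15 = 24.5; r = 24.7 − 24.5 = 0.2
x=17: ŷ = 17 + 0.5·17 = 25.5; r = 23.2 − 25.5 = -2.3
x=19: ŷ = 17 + 0.5·19 = 26.5; r = 26.4 − 26.5 = -0.1
x=21: ŷ = 17 + 0.5·21 = 27.5; r = 29.1 − 27.5 = 1.6
SSE = 2.25 + 2.25 + 0.04 + 0.16 + 0.04 + 5.29 + 0.01 + 2.56 = 12.6
s = √(12.6/6) = √2.1 ≈ 1.449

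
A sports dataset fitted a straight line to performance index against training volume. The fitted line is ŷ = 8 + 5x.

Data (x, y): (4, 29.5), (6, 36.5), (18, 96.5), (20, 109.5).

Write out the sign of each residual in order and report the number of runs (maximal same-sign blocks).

x=4: ŷ = 8 + 5·4 = 28; r = 29.5 − 28 = 1.5
x=6: ŷ = 8 + 5·6 = 38; r = 36.5 − 38 = -1.5
x=18: ŷ = 8 + 5·18 = 98; r = 96.5 − 98 = -1.5
x=20: ŷ = 8 + 5·20 = 108; r = 109.5 − 108 = 1.5
Signs: + − − +
Runs: +×1, −×2, +×1 → 3

3 runs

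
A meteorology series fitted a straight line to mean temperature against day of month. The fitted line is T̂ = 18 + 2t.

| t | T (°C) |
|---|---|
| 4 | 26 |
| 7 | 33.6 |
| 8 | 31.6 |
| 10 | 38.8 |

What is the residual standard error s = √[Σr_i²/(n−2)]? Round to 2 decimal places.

t=4: T̂ = 18 + 2·4 = 26; r = 26 − 26 = 0
t=7: T̂ = 18 + 2·7 = 32; r = 33.6 − 32 = 1.6
t=8: T̂ = 18 + 2·8 = 34; r = 31.6 − 34 = -2.4
t=10: T̂ = 18 + 2·10 = 38; r = 38.8 − 38 = 0.8
SSE = 0 + 2.56 + 5.76 + 0.64 = 8.96
s = √(8.96/2) = √4.48 ≈ 2.12

s = 2.12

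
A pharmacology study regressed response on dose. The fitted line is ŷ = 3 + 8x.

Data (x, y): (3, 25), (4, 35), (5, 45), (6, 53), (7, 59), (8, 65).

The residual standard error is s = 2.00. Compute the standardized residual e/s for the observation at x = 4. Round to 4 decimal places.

0.0000

ŷ = 3 + 8·4 = 35
e = 35 − 35 = 0
e/s = 0 / 2.00 = 0.0000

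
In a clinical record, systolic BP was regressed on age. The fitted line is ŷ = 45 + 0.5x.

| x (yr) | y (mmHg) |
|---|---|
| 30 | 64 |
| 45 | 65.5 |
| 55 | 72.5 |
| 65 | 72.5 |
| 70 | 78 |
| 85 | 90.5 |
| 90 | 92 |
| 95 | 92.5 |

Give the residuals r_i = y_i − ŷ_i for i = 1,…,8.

x=30: ŷ = 45 + 0.5·30 = 60; r = 64 − 60 = 4
x=45: ŷ = 45 + 0.5·45 = 67.5; r = 65.5 − 67.5 = -2
x=55: ŷ = 45 + 0.5·55 = 72.5; r = 72.5 − 72.5 = 0
x=65: ŷ = 45 + 0.5·65 = 77.5; r = 72.5 − 77.5 = -5
x=70: ŷ = 45 + 0.5·70 = 80; r = 78 − 80 = -2
x=85: ŷ = 45 + 0.5·85 = 87.5; r = 90.5 − 87.5 = 3
x=90: ŷ = 45 + 0.5·90 = 90; r = 92 − 90 = 2
x=95: ŷ = 45 + 0.5·95 = 92.5; r = 92.5 − 92.5 = 0

4, -2, 0, -5, -2, 3, 2, 0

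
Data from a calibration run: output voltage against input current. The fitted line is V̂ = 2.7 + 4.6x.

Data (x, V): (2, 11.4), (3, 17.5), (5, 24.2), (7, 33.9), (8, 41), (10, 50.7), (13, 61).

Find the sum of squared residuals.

SSE = 13

x=2: V̂ = 2.7 + 4.6·2 = 11.9; e = 11.4 − 11.9 = -0.5
x=3: V̂ = 2.7 + 4.6·3 = 16.5; e = 17.5 − 16.5 = 1
x=5: V̂ = 2.7 + 4.6·5 = 25.7; e = 24.2 − 25.7 = -1.5
x=7: V̂ = 2.7 + 4.6·7 = 34.9; e = 33.9 − 34.9 = -1
x=8: V̂ = 2.7 + 4.6·8 = 39.5; e = 41 − 39.5 = 1.5
x=10: V̂ = 2.7 + 4.6·10 = 48.7; e = 50.7 − 48.7 = 2
x=13: V̂ = 2.7 + 4.6·13 = 62.5; e = 61 − 62.5 = -1.5
SSE = 0.25 + 1 + 2.25 + 1 + 2.25 + 4 + 2.25 = 13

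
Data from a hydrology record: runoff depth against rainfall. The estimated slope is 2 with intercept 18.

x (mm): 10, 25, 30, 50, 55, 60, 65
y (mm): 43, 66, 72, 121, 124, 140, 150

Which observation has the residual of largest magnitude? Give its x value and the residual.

x=10: ŷ = 18 + 2·10 = 38; r = 43 − 38 = 5
x=25: ŷ = 18 + 2·25 = 68; r = 66 − 68 = -2
x=30: ŷ = 18 + 2·30 = 78; r = 72 − 78 = -6
x=50: ŷ = 18 + 2·50 = 118; r = 121 − 118 = 3
x=55: ŷ = 18 + 2·55 = 128; r = 124 − 128 = -4
x=60: ŷ = 18 + 2·60 = 138; r = 140 − 138 = 2
x=65: ŷ = 18 + 2·65 = 148; r = 150 − 148 = 2
Largest |r| is 6 at x = 30, residual -6.

x = 30, r = -6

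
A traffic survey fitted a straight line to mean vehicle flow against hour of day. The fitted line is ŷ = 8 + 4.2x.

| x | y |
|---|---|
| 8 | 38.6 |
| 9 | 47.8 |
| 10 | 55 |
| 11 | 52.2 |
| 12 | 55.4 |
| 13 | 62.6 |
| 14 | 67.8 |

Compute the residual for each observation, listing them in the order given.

x=8: ŷ = 8 + 4.2·8 = 41.6; r = 38.6 − 41.6 = -3
x=9: ŷ = 8 + 4.2·9 = 45.8; r = 47.8 − 45.8 = 2
x=10: ŷ = 8 + 4.2·10 = 50; r = 55 − 50 = 5
x=11: ŷ = 8 + 4.2·11 = 54.2; r = 52.2 − 54.2 = -2
x=12: ŷ = 8 + 4.2·12 = 58.4; r = 55.4 − 58.4 = -3
x=13: ŷ = 8 + 4.2·13 = 62.6; r = 62.6 − 62.6 = 0
x=14: ŷ = 8 + 4.2·14 = 66.8; r = 67.8 − 66.8 = 1

-3, 2, 5, -2, -3, 0, 1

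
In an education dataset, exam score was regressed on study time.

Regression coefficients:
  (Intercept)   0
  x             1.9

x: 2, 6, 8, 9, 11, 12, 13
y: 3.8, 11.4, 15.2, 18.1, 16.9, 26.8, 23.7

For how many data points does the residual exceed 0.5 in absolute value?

x=2: ŷ = 1.9·2 = 3.8; r = 3.8 − 3.8 = 0
x=6: ŷ = 1.9·6 = 11.4; r = 11.4 − 11.4 = 0
x=8: ŷ = 1.9·8 = 15.2; r = 15.2 − 15.2 = 0
x=9: ŷ = 1.9·9 = 17.1; r = 18.1 − 17.1 = 1
x=11: ŷ = 1.9·11 = 20.9; r = 16.9 − 20.9 = -4
x=12: ŷ = 1.9·12 = 22.8; r = 26.8 − 22.8 = 4
x=13: ŷ = 1.9·13 = 24.7; r = 23.7 − 24.7 = -1
|r| > 0.5: x=9 (|r|=1), x=11 (|r|=4), x=12 (|r|=4), x=13 (|r|=1) → 4

4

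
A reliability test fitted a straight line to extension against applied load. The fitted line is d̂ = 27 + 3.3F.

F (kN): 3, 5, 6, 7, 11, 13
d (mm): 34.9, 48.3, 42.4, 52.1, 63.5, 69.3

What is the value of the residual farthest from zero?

e = 4.8

F=3: d̂ = 27 + 3.3·3 = 36.9; e = 34.9 − 36.9 = -2
F=5: d̂ = 27 + 3.3·5 = 43.5; e = 48.3 − 43.5 = 4.8
F=6: d̂ = 27 + 3.3·6 = 46.8; e = 42.4 − 46.8 = -4.4
F=7: d̂ = 27 + 3.3·7 = 50.1; e = 52.1 − 50.1 = 2
F=11: d̂ = 27 + 3.3·11 = 63.3; e = 63.5 − 63.3 = 0.2
F=13: d̂ = 27 + 3.3·13 = 69.9; e = 69.3 − 69.9 = -0.6
Largest |e| is 4.8 at F = 5, residual 4.8.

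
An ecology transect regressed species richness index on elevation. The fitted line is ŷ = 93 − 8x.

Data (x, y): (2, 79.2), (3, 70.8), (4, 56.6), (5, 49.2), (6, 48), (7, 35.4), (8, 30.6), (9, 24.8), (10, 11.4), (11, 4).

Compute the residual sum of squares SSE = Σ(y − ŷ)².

SSE = 74

x=2: ŷ = 93 − 8·2 = 77; r = 79.2 − 77 = 2.2
x=3: ŷ = 93 − 8·3 = 69; r = 70.8 − 69 = 1.8
x=4: ŷ = 93 − 8·4 = 61; r = 56.6 − 61 = -4.4
x=5: ŷ = 93 − 8·5 = 53; r = 49.2 − 53 = -3.8
x=6: ŷ = 93 − 8·6 = 45; r = 48 − 45 = 3
x=7: ŷ = 93 − 8·7 = 37; r = 35.4 − 37 = -1.6
x=8: ŷ = 93 − 8·8 = 29; r = 30.6 − 29 = 1.6
x=9: ŷ = 93 − 8·9 = 21; r = 24.8 − 21 = 3.8
x=10: ŷ = 93 − 8·10 = 13; r = 11.4 − 13 = -1.6
x=11: ŷ = 93 − 8·11 = 5; r = 4 − 5 = -1
SSE = 4.84 + 3.24 + 19.36 + 14.44 + 9 + 2.56 + 2.56 + 14.44 + 2.56 + 1 = 74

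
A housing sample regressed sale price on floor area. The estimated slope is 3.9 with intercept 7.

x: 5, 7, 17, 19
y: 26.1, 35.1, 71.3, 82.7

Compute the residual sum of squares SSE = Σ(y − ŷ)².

SSE = 7.36

x=5: ŷ = 7 + 3.9·5 = 26.5; r = 26.1 − 26.5 = -0.4
x=7: ŷ = 7 + 3.9·7 = 34.3; r = 35.1 − 34.3 = 0.8
x=17: ŷ = 7 + 3.9·17 = 73.3; r = 71.3 − 73.3 = -2
x=19: ŷ = 7 + 3.9·19 = 81.1; r = 82.7 − 81.1 = 1.6
SSE = 0.16 + 0.64 + 4 + 2.56 = 7.36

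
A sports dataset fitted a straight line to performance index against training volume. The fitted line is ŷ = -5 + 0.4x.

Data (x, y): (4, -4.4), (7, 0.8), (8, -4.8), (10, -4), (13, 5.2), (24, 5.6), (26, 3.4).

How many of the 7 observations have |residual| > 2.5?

4

x=4: ŷ = -5 + 0.4·4 = -3.4; e = -4.4 − (-3.4) = -1
x=7: ŷ = -5 + 0.4·7 = -2.2; e = 0.8 − (-2.2) = 3
x=8: ŷ = -5 + 0.4·8 = -1.8; e = -4.8 − (-1.8) = -3
x=10: ŷ = -5 + 0.4·10 = -1; e = -4 − (-1) = -3
x=13: ŷ = -5 + 0.4·13 = 0.2; e = 5.2 − 0.2 = 5
x=24: ŷ = -5 + 0.4·24 = 4.6; e = 5.6 − 4.6 = 1
x=26: ŷ = -5 + 0.4·26 = 5.4; e = 3.4 − 5.4 = -2
|e| > 2.5: x=7 (|e|=3), x=8 (|e|=3), x=10 (|e|=3), x=13 (|e|=5) → 4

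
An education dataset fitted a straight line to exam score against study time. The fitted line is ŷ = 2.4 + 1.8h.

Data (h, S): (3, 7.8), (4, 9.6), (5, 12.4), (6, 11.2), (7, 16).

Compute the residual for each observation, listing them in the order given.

0, 0, 1, -2, 1

h=3: ŷ = 2.4 + 1.8·3 = 7.8; e = 7.8 − 7.8 = 0
h=4: ŷ = 2.4 + 1.8·4 = 9.6; e = 9.6 − 9.6 = 0
h=5: ŷ = 2.4 + 1.8·5 = 11.4; e = 12.4 − 11.4 = 1
h=6: ŷ = 2.4 + 1.8·6 = 13.2; e = 11.2 − 13.2 = -2
h=7: ŷ = 2.4 + 1.8·7 = 15; e = 16 − 15 = 1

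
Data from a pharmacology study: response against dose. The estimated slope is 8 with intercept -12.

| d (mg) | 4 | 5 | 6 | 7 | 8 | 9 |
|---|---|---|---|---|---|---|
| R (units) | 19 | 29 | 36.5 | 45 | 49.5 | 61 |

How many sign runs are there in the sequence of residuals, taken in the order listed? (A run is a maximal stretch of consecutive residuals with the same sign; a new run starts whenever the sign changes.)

4 runs

d=4: R̂ = -12 + 8·4 = 20; e = 19 − 20 = -1
d=5: R̂ = -12 + 8·5 = 28; e = 29 − 28 = 1
d=6: R̂ = -12 + 8·6 = 36; e = 36.5 − 36 = 0.5
d=7: R̂ = -12 + 8·7 = 44; e = 45 − 44 = 1
d=8: R̂ = -12 + 8·8 = 52; e = 49.5 − 52 = -2.5
d=9: R̂ = -12 + 8·9 = 60; e = 61 − 60 = 1
Signs: − + + + − +
Runs: −×1, +×3, −×1, +×1 → 4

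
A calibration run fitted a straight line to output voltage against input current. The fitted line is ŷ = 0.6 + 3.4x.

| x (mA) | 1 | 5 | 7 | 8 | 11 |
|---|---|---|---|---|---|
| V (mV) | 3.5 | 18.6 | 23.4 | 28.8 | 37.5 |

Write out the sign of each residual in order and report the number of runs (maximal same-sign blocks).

x=1: ŷ = 0.6 + 3.4·1 = 4; e = 3.5 − 4 = -0.5
x=5: ŷ = 0.6 + 3.4·5 = 17.6; e = 18.6 − 17.6 = 1
x=7: ŷ = 0.6 + 3.4·7 = 24.4; e = 23.4 − 24.4 = -1
x=8: ŷ = 0.6 + 3.4·8 = 27.8; e = 28.8 − 27.8 = 1
x=11: ŷ = 0.6 + 3.4·11 = 38; e = 37.5 − 38 = -0.5
Signs: − + − + −
Runs: −×1, +×1, −×1, +×1, −×1 → 5

5 runs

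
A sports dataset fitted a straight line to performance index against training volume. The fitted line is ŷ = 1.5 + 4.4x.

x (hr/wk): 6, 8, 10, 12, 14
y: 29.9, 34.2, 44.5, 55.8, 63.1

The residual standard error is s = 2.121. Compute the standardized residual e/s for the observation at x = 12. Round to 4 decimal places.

0.7072

ŷ = 1.5 + 4.4·12 = 54.3
e = 55.8 − 54.3 = 1.5
e/s = 1.5 / 2.121 = 0.7072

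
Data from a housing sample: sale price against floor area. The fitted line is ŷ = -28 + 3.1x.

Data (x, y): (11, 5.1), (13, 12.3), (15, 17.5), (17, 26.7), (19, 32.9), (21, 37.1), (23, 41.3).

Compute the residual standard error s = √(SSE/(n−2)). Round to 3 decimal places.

s = 1.673

x=11: ŷ = -28 + 3.1·11 = 6.1; r = 5.1 − 6.1 = -1
x=13: ŷ = -28 + 3.1·13 = 12.3; r = 12.3 − 12.3 = 0
x=15: ŷ = -28 + 3.1·15 = 18.5; r = 17.5 − 18.5 = -1
x=17: ŷ = -28 + 3.1·17 = 24.7; r = 26.7 − 24.7 = 2
x=19: ŷ = -28 + 3.1·19 = 30.9; r = 32.9 − 30.9 = 2
x=21: ŷ = -28 + 3.1·21 = 37.1; r = 37.1 − 37.1 = 0
x=23: ŷ = -28 + 3.1·23 = 43.3; r = 41.3 − 43.3 = -2
SSE = 1 + 0 + 1 + 4 + 4 + 0 + 4 = 14
s = √(14/5) = √2.8 ≈ 1.673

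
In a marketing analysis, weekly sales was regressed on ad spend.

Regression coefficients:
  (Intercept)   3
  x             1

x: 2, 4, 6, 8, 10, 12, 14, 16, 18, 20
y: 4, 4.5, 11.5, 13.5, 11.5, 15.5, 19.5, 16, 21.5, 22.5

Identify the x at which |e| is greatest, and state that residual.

x = 16, e = -3

x=2: ŷ = 3 + 2 = 5; e = 4 − 5 = -1
x=4: ŷ = 3 + 4 = 7; e = 4.5 − 7 = -2.5
x=6: ŷ = 3 + 6 = 9; e = 11.5 − 9 = 2.5
x=8: ŷ = 3 + 8 = 11; e = 13.5 − 11 = 2.5
x=10: ŷ = 3 + 10 = 13; e = 11.5 − 13 = -1.5
x=12: ŷ = 3 + 12 = 15; e = 15.5 − 15 = 0.5
x=14: ŷ = 3 + 14 = 17; e = 19.5 − 17 = 2.5
x=16: ŷ = 3 + 16 = 19; e = 16 − 19 = -3
x=18: ŷ = 3 + 18 = 21; e = 21.5 − 21 = 0.5
x=20: ŷ = 3 + 20 = 23; e = 22.5 − 23 = -0.5
Largest |e| is 3 at x = 16, residual -3.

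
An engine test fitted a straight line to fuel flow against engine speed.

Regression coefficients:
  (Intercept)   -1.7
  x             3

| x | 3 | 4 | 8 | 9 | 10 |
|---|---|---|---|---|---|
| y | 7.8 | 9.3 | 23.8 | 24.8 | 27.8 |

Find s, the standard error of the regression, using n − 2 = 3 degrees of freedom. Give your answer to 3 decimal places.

s = 1.155

x=3: ŷ = -1.7 + 3·3 = 7.3; r = 7.8 − 7.3 = 0.5
x=4: ŷ = -1.7 + 3·4 = 10.3; r = 9.3 − 10.3 = -1
x=8: ŷ = -1.7 + 3·8 = 22.3; r = 23.8 − 22.3 = 1.5
x=9: ŷ = -1.7 + 3·9 = 25.3; r = 24.8 − 25.3 = -0.5
x=10: ŷ = -1.7 + 3·10 = 28.3; r = 27.8 − 28.3 = -0.5
SSE = 0.25 + 1 + 2.25 + 0.25 + 0.25 = 4
s = √(4/3) = √1.33333 ≈ 1.155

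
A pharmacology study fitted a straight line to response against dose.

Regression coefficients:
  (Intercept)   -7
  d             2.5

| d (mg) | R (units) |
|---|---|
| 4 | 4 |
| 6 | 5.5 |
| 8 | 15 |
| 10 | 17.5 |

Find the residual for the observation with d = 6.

e = -2.5

R̂ = -7 + 2.5·6 = 8
e = 5.5 − 8 = -2.5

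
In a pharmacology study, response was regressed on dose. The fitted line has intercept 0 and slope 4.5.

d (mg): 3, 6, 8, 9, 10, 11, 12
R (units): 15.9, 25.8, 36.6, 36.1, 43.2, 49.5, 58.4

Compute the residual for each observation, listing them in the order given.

d=3: R̂ = 4.5·3 = 13.5; e = 15.9 − 13.5 = 2.4
d=6: R̂ = 4.5·6 = 27; e = 25.8 − 27 = -1.2
d=8: R̂ = 4.5·8 = 36; e = 36.6 − 36 = 0.6
d=9: R̂ = 4.5·9 = 40.5; e = 36.1 − 40.5 = -4.4
d=10: R̂ = 4.5·10 = 45; e = 43.2 − 45 = -1.8
d=11: R̂ = 4.5·11 = 49.5; e = 49.5 − 49.5 = 0
d=12: R̂ = 4.5·12 = 54; e = 58.4 − 54 = 4.4

2.4, -1.2, 0.6, -4.4, -1.8, 0, 4.4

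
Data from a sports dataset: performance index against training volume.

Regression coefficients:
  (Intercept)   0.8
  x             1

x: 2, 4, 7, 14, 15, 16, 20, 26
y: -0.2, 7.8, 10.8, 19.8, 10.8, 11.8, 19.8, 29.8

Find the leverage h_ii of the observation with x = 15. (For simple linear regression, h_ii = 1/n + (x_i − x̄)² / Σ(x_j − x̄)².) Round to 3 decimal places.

x̄ = (2 + 4 + 7 + 14 + 15 + 16 + 20 + 26)/8 = 13
Σ(x − x̄)² = 121 + 81 + 36 + 1 + 4 + 9 + 49 + 169 = 470
h = 1/8 + (2)²/470 = 0.125 + 0.00851064 = 0.134

h = 0.134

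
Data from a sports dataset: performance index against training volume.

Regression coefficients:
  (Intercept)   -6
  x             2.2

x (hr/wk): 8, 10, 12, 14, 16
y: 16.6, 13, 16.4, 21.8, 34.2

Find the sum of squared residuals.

x=8: ŷ = -6 + 2.2·8 = 11.6; r = 16.6 − 11.6 = 5
x=10: ŷ = -6 + 2.2·10 = 16; r = 13 − 16 = -3
x=12: ŷ = -6 + 2.2·12 = 20.4; r = 16.4 − 20.4 = -4
x=14: ŷ = -6 + 2.2·14 = 24.8; r = 21.8 − 24.8 = -3
x=16: ŷ = -6 + 2.2·16 = 29.2; r = 34.2 − 29.2 = 5
SSE = 25 + 9 + 16 + 9 + 25 = 84

SSE = 84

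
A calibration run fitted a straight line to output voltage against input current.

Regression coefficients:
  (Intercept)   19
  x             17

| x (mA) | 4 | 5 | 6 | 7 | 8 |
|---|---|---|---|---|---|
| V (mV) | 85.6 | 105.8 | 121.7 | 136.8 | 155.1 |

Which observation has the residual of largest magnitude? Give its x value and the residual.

x = 5, e = 1.8

x=4: ŷ = 19 + 17·4 = 87; e = 85.6 − 87 = -1.4
x=5: ŷ = 19 + 17·5 = 104; e = 105.8 − 104 = 1.8
x=6: ŷ = 19 + 17·6 = 121; e = 121.7 − 121 = 0.7
x=7: ŷ = 19 + 17·7 = 138; e = 136.8 − 138 = -1.2
x=8: ŷ = 19 + 17·8 = 155; e = 155.1 − 155 = 0.1
Largest |e| is 1.8 at x = 5, residual 1.8.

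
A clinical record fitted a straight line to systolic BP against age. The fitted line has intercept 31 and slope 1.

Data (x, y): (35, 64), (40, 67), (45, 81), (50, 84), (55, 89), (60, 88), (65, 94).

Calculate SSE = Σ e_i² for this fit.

x=35: ŷ = 31 + 35 = 66; e = 64 − 66 = -2
x=40: ŷ = 31 + 40 = 71; e = 67 − 71 = -4
x=45: ŷ = 31 + 45 = 76; e = 81 − 76 = 5
x=50: ŷ = 31 + 50 = 81; e = 84 − 81 = 3
x=55: ŷ = 31 + 55 = 86; e = 89 − 86 = 3
x=60: ŷ = 31 + 60 = 91; e = 88 − 91 = -3
x=65: ŷ = 31 + 65 = 96; e = 94 − 96 = -2
SSE = 4 + 16 + 25 + 9 + 9 + 9 + 4 = 76

SSE = 76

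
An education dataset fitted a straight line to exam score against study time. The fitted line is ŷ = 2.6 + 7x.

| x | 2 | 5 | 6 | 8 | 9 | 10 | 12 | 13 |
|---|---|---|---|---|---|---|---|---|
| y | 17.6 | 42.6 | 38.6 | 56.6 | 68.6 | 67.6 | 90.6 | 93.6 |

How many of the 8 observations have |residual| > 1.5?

x=2: ŷ = 2.6 + 7·2 = 16.6; r = 17.6 − 16.6 = 1
x=5: ŷ = 2.6 + 7·5 = 37.6; r = 42.6 − 37.6 = 5
x=6: ŷ = 2.6 + 7·6 = 44.6; r = 38.6 − 44.6 = -6
x=8: ŷ = 2.6 + 7·8 = 58.6; r = 56.6 − 58.6 = -2
x=9: ŷ = 2.6 + 7·9 = 65.6; r = 68.6 − 65.6 = 3
x=10: ŷ = 2.6 + 7·10 = 72.6; r = 67.6 − 72.6 = -5
x=12: ŷ = 2.6 + 7·12 = 86.6; r = 90.6 − 86.6 = 4
x=13: ŷ = 2.6 + 7·13 = 93.6; r = 93.6 − 93.6 = 0
|r| > 1.5: x=5 (|r|=5), x=6 (|r|=6), x=8 (|r|=2), x=9 (|r|=3), x=10 (|r|=5), x=12 (|r|=4) → 6

6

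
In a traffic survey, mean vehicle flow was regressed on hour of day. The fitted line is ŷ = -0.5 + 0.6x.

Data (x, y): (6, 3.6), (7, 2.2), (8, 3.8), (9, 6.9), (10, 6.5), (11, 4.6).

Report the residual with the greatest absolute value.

e = 2

x=6: ŷ = -0.5 + 0.6·6 = 3.1; e = 3.6 − 3.1 = 0.5
x=7: ŷ = -0.5 + 0.6·7 = 3.7; e = 2.2 − 3.7 = -1.5
x=8: ŷ = -0.5 + 0.6·8 = 4.3; e = 3.8 − 4.3 = -0.5
x=9: ŷ = -0.5 + 0.6·9 = 4.9; e = 6.9 − 4.9 = 2
x=10: ŷ = -0.5 + 0.6·10 = 5.5; e = 6.5 − 5.5 = 1
x=11: ŷ = -0.5 + 0.6·11 = 6.1; e = 4.6 − 6.1 = -1.5
Largest |e| is 2 at x = 9, residual 2.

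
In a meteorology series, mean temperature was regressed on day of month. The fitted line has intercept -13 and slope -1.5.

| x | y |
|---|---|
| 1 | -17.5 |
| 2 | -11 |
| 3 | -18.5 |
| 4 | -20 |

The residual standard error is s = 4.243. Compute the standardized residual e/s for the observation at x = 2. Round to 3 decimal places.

1.178

ŷ = -13 − 1.5·2 = -16
e = -11 − (-16) = 5
e/s = 5 / 4.243 = 1.178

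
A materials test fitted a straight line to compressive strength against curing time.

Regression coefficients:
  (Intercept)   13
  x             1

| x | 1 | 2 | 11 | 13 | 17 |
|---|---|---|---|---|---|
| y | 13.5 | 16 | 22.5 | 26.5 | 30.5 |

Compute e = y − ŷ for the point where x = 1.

ŷ = 13 + 1 = 14
e = 13.5 − 14 = -0.5

e = -0.5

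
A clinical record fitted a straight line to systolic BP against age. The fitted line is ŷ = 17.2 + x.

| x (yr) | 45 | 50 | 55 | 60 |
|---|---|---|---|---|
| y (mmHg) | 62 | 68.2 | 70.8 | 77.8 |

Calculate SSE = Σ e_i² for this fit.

x=45: ŷ = 17.2 + 45 = 62.2; e = 62 − 62.2 = -0.2
x=50: ŷ = 17.2 + 50 = 67.2; e = 68.2 − 67.2 = 1
x=55: ŷ = 17.2 + 55 = 72.2; e = 70.8 − 72.2 = -1.4
x=60: ŷ = 17.2 + 60 = 77.2; e = 77.8 − 77.2 = 0.6
SSE = 0.04 + 1 + 1.96 + 0.36 = 3.36

SSE = 3.36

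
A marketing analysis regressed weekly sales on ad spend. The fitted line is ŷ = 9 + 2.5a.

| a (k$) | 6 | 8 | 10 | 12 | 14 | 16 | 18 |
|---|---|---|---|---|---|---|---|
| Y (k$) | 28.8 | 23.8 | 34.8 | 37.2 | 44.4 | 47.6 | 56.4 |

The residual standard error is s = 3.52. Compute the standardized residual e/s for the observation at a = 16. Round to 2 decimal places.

-0.40

ŷ = 9 + 2.5·16 = 49
e = 47.6 − 49 = -1.4
e/s = -1.4 / 3.52 = -0.40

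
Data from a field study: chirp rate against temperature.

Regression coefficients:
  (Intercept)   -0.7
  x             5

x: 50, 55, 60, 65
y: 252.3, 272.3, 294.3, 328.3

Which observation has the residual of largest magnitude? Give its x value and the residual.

x=50: ŷ = -0.7 + 5·50 = 249.3; e = 252.3 − 249.3 = 3
x=55: ŷ = -0.7 + 5·55 = 274.3; e = 272.3 − 274.3 = -2
x=60: ŷ = -0.7 + 5·60 = 299.3; e = 294.3 − 299.3 = -5
x=65: ŷ = -0.7 + 5·65 = 324.3; e = 328.3 − 324.3 = 4
Largest |e| is 5 at x = 60, residual -5.

x = 60, e = -5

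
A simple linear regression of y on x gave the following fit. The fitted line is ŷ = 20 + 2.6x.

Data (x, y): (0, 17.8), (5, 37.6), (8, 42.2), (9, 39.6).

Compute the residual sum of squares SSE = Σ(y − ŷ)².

SSE = 42.4

x=0: ŷ = 20 + 2.6·0 = 20; r = 17.8 − 20 = -2.2
x=5: ŷ = 20 + 2.6·5 = 33; r = 37.6 − 33 = 4.6
x=8: ŷ = 20 + 2.6·8 = 40.8; r = 42.2 − 40.8 = 1.4
x=9: ŷ = 20 + 2.6·9 = 43.4; r = 39.6 − 43.4 = -3.8
SSE = 4.84 + 21.16 + 1.96 + 14.44 = 42.4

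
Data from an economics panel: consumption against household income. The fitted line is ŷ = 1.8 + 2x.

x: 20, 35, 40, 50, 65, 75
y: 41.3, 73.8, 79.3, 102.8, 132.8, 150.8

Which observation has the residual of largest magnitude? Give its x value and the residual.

x = 40, e = -2.5

x=20: ŷ = 1.8 + 2·20 = 41.8; e = 41.3 − 41.8 = -0.5
x=35: ŷ = 1.8 + 2·35 = 71.8; e = 73.8 − 71.8 = 2
x=40: ŷ = 1.8 + 2·40 = 81.8; e = 79.3 − 81.8 = -2.5
x=50: ŷ = 1.8 + 2·50 = 101.8; e = 102.8 − 101.8 = 1
x=65: ŷ = 1.8 + 2·65 = 131.8; e = 132.8 − 131.8 = 1
x=75: ŷ = 1.8 + 2·75 = 151.8; e = 150.8 − 151.8 = -1
Largest |e| is 2.5 at x = 40, residual -2.5.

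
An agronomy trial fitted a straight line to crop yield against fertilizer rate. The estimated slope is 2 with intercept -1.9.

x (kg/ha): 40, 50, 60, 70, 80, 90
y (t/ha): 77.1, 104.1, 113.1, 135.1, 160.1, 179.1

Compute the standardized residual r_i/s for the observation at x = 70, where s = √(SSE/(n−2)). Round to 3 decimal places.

-0.688

x=40: ŷ = -1.9 + 2·40 = 78.1; r = 77.1 − 78.1 = -1
x=50: ŷ = -1.9 + 2·50 = 98.1; r = 104.1 − 98.1 = 6
x=60: ŷ = -1.9 + 2·60 = 118.1; r = 113.1 − 118.1 = -5
x=70: ŷ = -1.9 + 2·70 = 138.1; r = 135.1 − 138.1 = -3
x=80: ŷ = -1.9 + 2·80 = 158.1; r = 160.1 − 158.1 = 2
x=90: ŷ = -1.9 + 2·90 = 178.1; r = 179.1 − 178.1 = 1
SSE = 1 + 36 + 25 + 9 + 4 + 1 = 76
s = √(76/4) = 4.3589
r/s = -3 / 4.3589 = -0.688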